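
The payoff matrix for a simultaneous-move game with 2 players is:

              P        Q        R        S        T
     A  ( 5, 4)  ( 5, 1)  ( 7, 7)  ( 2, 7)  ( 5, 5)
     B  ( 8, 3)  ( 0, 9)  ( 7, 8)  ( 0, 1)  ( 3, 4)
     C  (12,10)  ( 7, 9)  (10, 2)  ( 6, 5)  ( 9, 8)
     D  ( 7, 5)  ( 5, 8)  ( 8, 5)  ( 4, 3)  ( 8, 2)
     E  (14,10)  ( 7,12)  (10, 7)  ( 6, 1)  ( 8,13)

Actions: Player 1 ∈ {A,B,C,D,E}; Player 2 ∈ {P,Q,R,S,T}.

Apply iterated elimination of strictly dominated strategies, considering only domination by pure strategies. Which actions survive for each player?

IESDS → P1:{C,E} P2:{P,Q,T}

P1 drop A (C beats it: P:12>5 Q:7>5 R:10>7 S:6>2 T:9>5)
P1 drop B (C beats it: P:12>8 Q:7>0 R:10>7 S:6>0 T:9>3)
P1 drop D (C beats it: P:12>7 Q:7>5 R:10>8 S:6>4 T:9>8)
P2 drop R (P beats it: C:10>2 E:10>7)
P2 drop S (P beats it: C:10>5 E:10>1)
P1→{C,E} P2→{P,Q,T}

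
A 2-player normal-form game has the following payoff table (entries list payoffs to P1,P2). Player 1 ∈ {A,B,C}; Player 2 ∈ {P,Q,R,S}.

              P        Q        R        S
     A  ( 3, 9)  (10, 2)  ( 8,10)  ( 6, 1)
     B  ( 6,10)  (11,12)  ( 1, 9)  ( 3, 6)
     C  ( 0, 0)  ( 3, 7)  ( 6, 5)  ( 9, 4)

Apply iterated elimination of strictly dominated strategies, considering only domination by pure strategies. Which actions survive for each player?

P2 drop S (Q beats it: A:2>1 B:12>6 C:7>4)
P1 drop C (A beats it: P:3>0 Q:10>3 R:8>6)
P1→{A,B} P2→{P,Q,R}

Survivors P1:{A,B} P2:{P,Q,R}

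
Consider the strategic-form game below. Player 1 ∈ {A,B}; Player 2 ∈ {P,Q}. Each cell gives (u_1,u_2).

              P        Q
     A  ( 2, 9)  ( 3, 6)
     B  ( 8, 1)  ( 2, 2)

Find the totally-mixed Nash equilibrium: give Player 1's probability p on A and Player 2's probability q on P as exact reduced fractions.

P1 indiff ⇒ q·2+(1-q)·3 = q·8+(1-q)·2 ⇒ q(-6) = (1-q)(-1) ⇒ q = 1/7
P2 indiff ⇒ p·9+(1-p)·1 = p·6+(1-p)·2 ⇒ p(3) = (1-p)(1) ⇒ p = 1/4

P1 mixes 1/4 on A; P2 mixes 1/7 on P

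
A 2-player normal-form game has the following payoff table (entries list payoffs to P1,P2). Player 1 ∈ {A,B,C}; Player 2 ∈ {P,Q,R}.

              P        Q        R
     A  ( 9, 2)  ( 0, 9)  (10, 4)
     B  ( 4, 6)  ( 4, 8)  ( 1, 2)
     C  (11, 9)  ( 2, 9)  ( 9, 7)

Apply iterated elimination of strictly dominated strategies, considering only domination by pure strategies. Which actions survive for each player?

Remaining: P1:{B,C} P2:{P,Q}

P2 drop R (Q beats it: A:9>4 B:8>2 C:9>7)
P1 drop A (C beats it: P:11>9 Q:2>0)
P1→{B,C} P2→{P,Q}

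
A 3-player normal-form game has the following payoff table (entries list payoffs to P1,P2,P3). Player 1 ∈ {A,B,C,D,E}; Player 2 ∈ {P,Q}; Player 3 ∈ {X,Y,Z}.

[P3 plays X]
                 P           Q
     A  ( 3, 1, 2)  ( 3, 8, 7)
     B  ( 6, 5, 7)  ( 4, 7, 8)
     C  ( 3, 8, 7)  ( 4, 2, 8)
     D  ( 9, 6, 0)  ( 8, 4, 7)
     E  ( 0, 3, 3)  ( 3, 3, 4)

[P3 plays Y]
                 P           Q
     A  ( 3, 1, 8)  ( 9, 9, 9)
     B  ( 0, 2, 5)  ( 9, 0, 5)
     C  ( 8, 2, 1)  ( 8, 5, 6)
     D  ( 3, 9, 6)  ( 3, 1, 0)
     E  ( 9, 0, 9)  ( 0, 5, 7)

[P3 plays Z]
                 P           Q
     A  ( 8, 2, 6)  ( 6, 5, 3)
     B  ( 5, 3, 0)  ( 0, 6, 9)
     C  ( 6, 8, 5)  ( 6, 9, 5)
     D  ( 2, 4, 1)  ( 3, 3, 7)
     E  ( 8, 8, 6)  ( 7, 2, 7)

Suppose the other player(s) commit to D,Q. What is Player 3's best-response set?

u_3(X vs D,Q) = 7
u_3(Y vs D,Q) = 0
u_3(Z vs D,Q) = 7
max payoff 7 at {X,Z}

P3 best: {X,Z}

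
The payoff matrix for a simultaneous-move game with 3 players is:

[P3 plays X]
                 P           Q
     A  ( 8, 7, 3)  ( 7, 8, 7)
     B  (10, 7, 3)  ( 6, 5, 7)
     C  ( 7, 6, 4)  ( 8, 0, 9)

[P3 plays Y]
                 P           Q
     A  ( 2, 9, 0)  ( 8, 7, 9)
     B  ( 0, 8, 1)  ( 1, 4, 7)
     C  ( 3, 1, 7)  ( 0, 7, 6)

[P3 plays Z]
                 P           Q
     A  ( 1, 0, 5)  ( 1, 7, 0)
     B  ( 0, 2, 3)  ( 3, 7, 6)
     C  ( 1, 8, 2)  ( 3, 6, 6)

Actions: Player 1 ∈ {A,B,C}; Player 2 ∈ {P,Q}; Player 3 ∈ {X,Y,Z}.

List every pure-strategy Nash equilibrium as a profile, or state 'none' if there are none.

(A,P,X): not NE [P1→B gives 10>8; P2→Q gives 8>7; P3→Z gives 5>3]
(A,P,Y): not NE [P1→C gives 3>2; P3→Z gives 5>0]
(A,P,Z): not NE [P2→Q gives 7>0]
(A,Q,X): not NE [P1→C gives 8>7; P3→Y gives 9>7]
(A,Q,Y): not NE [P2→P gives 9>7]
(A,Q,Z): not NE [P1→C gives 3>1; P3→Y gives 9>0]
(B,P,X): NE
(B,P,Y): not NE [P1→C gives 3>0; P3→Z gives 3>1]
(B,P,Z): not NE [P1→C gives 1>0; P2→Q gives 7>2]
(B,Q,X): not NE [P1→C gives 8>6; P2→P gives 7>5]
(B,Q,Y): not NE [P1→A gives 8>1; P2→P gives 8>4]
(B,Q,Z): not NE [P3→Y gives 7>6]
(C,P,X): not NE [P1→B gives 10>7; P3→Y gives 7>4]
(C,P,Y): not NE [P2→Q gives 7>1]
(C,P,Z): not NE [P3→Y gives 7>2]
(C,Q,X): not NE [P2→P gives 6>0]
(C,Q,Y): not NE [P1→A gives 8>0; P3→X gives 9>6]
(C,Q,Z): not NE [P2→P gives 8>6; P3→X gives 9>6]

NE set: (B,P,X)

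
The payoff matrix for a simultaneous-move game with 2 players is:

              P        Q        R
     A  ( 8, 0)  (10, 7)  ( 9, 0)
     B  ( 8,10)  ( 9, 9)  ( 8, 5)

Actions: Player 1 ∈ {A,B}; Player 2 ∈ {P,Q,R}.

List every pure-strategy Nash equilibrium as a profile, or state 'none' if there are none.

NE set: (A,Q), (B,P)

(A,P): not NE [P2→Q gives 7>0]
(A,Q): NE
(A,R): not NE [P2→Q gives 7>0]
(B,P): NE
(B,Q): not NE [P1→A gives 10>9; P2→P gives 10>9]
(B,R): not NE [P1→A gives 9>8; P2→P gives 10>5]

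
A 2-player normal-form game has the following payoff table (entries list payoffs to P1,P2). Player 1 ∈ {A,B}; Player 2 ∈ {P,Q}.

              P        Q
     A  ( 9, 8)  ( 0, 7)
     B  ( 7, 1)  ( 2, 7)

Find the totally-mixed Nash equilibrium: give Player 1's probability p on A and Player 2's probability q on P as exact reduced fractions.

p=6/7, q=1/2

P1 indiff ⇒ q·9+(1-q)·0 = q·7+(1-q)·2 ⇒ q(2) = (1-q)(2) ⇒ q = 1/2
P2 indiff ⇒ p·8+(1-p)·1 = p·7+(1-p)·7 ⇒ p(1) = (1-p)(6) ⇒ p = 6/7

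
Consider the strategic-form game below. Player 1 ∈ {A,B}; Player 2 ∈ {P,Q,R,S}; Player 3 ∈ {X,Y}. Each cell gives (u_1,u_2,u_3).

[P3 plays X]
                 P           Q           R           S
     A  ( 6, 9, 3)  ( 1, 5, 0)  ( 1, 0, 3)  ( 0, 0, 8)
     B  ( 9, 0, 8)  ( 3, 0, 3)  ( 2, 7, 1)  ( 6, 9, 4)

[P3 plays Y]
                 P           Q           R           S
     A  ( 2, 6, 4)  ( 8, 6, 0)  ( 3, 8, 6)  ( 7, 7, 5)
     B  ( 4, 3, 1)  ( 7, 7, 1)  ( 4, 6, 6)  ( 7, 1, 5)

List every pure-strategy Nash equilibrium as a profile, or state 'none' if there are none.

(A,P,X): not NE [P1→B gives 9>6; P3→Y gives 4>3]
(A,P,Y): not NE [P1→B gives 4>2; P2→R gives 8>6]
(A,Q,X): not NE [P1→B gives 3>1; P2→P gives 9>5]
(A,Q,Y): not NE [P2→R gives 8>6]
(A,R,X): not NE [P1→B gives 2>1; P2→P gives 9>0; P3→Y gives 6>3]
(A,R,Y): not NE [P1→B gives 4>3]
(A,S,X): not NE [P1→B gives 6>0; P2→P gives 9>0]
(A,S,Y): not NE [P2→R gives 8>7; P3→X gives 8>5]
(B,P,X): not NE [P2→S gives 9>0]
(B,P,Y): not NE [P2→Q gives 7>3; P3→X gives 8>1]
(B,Q,X): not NE [P2→S gives 9>0]
(B,Q,Y): not NE [P1→A gives 8>7; P3→X gives 3>1]
(B,R,X): not NE [P2→S gives 9>7; P3→Y gives 6>1]
(B,R,Y): not NE [P2→Q gives 7>6]
(B,S,X): not NE [P3→Y gives 5>4]
(B,S,Y): not NE [P2→Q gives 7>1]

No pure NE.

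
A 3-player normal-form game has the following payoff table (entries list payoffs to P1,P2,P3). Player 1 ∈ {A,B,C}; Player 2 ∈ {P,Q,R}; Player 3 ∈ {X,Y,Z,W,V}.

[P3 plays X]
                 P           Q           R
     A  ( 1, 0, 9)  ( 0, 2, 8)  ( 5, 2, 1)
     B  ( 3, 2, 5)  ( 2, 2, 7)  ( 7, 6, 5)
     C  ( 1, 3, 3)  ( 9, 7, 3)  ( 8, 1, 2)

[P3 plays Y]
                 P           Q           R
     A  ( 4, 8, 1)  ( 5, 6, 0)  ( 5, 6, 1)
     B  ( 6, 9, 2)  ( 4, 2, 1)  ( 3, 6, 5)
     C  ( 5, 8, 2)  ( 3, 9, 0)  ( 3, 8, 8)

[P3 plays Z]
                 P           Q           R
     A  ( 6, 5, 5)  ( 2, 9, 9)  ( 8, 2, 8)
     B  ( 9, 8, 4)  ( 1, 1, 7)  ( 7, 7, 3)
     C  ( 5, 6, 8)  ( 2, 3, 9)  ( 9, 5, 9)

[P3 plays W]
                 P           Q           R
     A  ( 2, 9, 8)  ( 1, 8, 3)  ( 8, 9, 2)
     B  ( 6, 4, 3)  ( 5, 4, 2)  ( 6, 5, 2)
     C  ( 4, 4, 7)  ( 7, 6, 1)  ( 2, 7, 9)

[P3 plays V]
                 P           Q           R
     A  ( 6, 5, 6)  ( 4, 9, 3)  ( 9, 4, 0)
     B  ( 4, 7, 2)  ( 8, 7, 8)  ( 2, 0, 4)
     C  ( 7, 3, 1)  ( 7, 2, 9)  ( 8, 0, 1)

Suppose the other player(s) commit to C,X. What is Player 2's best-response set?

u_2(P vs C,X) = 3
u_2(Q vs C,X) = 7
u_2(R vs C,X) = 1
max payoff 7 at {Q}

P2 best: {Q}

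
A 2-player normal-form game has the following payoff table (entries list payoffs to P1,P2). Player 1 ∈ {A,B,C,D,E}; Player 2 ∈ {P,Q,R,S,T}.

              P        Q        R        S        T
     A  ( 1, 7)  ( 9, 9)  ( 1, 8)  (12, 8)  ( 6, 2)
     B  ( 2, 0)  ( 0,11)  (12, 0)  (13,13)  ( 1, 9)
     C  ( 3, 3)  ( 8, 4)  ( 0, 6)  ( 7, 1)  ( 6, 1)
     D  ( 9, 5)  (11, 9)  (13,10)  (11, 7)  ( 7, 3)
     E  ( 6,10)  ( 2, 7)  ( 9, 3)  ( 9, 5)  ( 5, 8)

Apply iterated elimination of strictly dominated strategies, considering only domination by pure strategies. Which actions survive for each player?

P1 drop C (D beats it: P:9>3 Q:11>8 R:13>0 S:11>7 T:7>6)
P1 drop E (D beats it: P:9>6 Q:11>2 R:13>9 S:11>9 T:7>5)
P2 drop P (Q beats it: A:9>7 B:11>0 D:9>5)
P2 drop T (Q beats it: A:9>2 B:11>9 D:9>3)
P1→{A,B,D} P2→{Q,R,S}

IESDS → P1:{A,B,D} P2:{Q,R,S}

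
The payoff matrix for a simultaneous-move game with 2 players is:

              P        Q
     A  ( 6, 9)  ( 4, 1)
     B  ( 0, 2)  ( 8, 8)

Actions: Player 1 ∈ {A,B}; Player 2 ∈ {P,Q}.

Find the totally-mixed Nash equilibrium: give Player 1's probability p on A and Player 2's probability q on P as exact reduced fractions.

p=3/7, q=2/5

P1 indiff ⇒ q·6+(1-q)·4 = q·0+(1-q)·8 ⇒ q(6) = (1-q)(4) ⇒ q = 2/5
P2 indiff ⇒ p·9+(1-p)·2 = p·1+(1-p)·8 ⇒ p(8) = (1-p)(6) ⇒ p = 3/7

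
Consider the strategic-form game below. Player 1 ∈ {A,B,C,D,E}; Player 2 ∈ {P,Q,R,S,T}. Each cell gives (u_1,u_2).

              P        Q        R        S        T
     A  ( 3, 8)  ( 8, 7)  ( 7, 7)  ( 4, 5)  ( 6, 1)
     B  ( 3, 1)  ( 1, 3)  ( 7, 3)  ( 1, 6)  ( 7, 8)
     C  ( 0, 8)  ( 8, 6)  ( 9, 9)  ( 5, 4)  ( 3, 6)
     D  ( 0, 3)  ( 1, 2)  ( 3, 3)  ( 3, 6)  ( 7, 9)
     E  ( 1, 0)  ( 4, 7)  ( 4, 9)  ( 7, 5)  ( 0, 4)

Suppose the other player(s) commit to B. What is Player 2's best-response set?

BR_2 = {T}

u_2(P vs B) = 1
u_2(Q vs B) = 3
u_2(R vs B) = 3
u_2(S vs B) = 6
u_2(T vs B) = 8
max payoff 8 at {T}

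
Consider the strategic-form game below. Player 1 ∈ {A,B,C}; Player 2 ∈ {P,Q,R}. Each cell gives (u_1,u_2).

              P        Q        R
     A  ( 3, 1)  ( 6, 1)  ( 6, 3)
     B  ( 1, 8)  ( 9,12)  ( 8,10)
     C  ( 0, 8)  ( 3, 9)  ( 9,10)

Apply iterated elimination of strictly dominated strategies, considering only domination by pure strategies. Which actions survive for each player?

IESDS → P1:{B,C} P2:{Q,R}

P2 drop P (R beats it: A:3>1 B:10>8 C:10>8)
P1 drop A (B beats it: Q:9>6 R:8>6)
P1→{B,C} P2→{Q,R}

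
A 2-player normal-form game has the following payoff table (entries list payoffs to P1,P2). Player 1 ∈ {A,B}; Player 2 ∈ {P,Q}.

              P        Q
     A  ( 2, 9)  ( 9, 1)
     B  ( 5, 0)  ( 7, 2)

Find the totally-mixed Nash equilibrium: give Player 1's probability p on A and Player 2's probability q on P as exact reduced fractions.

(p,q) = (1/5, 2/5)

P1 indiff ⇒ q·2+(1-q)·9 = q·5+(1-q)·7 ⇒ q(-3) = (1-q)(-2) ⇒ q = 2/5
P2 indiff ⇒ p·9+(1-p)·0 = p·1+(1-p)·2 ⇒ p(8) = (1-p)(2) ⇒ p = 1/5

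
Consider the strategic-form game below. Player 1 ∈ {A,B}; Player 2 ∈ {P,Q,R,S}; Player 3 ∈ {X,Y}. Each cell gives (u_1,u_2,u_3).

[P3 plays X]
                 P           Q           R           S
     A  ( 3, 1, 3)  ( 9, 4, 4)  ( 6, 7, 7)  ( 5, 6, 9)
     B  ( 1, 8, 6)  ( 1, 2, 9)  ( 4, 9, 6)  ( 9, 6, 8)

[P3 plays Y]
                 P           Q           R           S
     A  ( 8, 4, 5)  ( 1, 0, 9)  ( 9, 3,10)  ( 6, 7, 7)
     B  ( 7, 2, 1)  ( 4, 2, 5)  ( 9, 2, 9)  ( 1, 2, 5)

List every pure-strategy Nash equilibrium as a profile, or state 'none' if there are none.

(A,P,X): not NE [P2→R gives 7>1; P3→Y gives 5>3]
(A,P,Y): not NE [P2→S gives 7>4]
(A,Q,X): not NE [P2→R gives 7>4; P3→Y gives 9>4]
(A,Q,Y): not NE [P1→B gives 4>1; P2→S gives 7>0]
(A,R,X): not NE [P3→Y gives 10>7]
(A,R,Y): not NE [P2→S gives 7>3]
(A,S,X): not NE [P1→B gives 9>5; P2→R gives 7>6]
(A,S,Y): not NE [P3→X gives 9>7]
(B,P,X): not NE [P1→A gives 3>1; P2→R gives 9>8]
(B,P,Y): not NE [P1→A gives 8>7; P3→X gives 6>1]
(B,Q,X): not NE [P1→A gives 9>1; P2→R gives 9>2]
(B,Q,Y): not NE [P3→X gives 9>5]
(B,R,X): not NE [P1→A gives 6>4; P3→Y gives 9>6]
(B,R,Y): NE
(B,S,X): not NE [P2→R gives 9>6]
(B,S,Y): not NE [P1→A gives 6>1; P3→X gives 8>5]

Nash profiles: (B,R,Y)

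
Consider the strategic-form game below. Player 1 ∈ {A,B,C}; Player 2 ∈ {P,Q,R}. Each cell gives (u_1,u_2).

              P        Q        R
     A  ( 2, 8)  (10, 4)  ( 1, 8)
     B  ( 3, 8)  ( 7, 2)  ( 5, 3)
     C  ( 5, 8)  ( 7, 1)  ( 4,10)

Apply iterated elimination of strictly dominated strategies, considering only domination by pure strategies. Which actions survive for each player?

IESDS → P1:{B,C} P2:{P,R}

P2 drop Q (P beats it: A:8>4 B:8>2 C:8>1)
P1 drop A (B beats it: P:3>2 R:5>1)
P1→{B,C} P2→{P,R}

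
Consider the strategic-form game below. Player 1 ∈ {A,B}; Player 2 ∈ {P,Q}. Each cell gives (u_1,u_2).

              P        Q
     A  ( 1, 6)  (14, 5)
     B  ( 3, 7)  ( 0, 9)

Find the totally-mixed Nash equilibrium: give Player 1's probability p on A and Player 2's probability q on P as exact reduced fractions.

P1 indiff ⇒ q·1+(1-q)·14 = q·3+(1-q)·0 ⇒ q(-2) = (1-q)(-14) ⇒ q = 7/8
P2 indiff ⇒ p·6+(1-p)·7 = p·5+(1-p)·9 ⇒ p(1) = (1-p)(2) ⇒ p = 2/3

p=2/3, q=7/8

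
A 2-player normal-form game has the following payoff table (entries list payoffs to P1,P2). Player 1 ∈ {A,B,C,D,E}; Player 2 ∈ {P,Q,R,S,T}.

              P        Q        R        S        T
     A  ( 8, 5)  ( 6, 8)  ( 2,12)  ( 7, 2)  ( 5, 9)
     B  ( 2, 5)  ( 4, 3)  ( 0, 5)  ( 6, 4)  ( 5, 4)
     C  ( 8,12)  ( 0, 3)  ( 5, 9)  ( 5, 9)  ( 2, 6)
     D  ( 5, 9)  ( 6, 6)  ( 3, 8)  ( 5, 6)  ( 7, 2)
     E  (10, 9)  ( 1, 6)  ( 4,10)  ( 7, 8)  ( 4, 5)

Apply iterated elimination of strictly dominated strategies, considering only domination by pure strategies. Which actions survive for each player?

P2 drop Q (R beats it: A:12>8 B:5>3 C:9>3 D:8>6 E:10>6)
P2 drop S (P beats it: A:5>2 B:5>4 C:12>9 D:9>6 E:9>8)
P1 drop B (D beats it: P:5>2 R:3>0 T:7>5)
P2 drop T (R beats it: A:12>9 C:9>6 D:8>2 E:10>5)
P1 drop A (E beats it: P:10>8 R:4>2)
P1 drop D (C beats it: P:8>5 R:5>3)
P1→{C,E} P2→{P,R}

IESDS → P1:{C,E} P2:{P,R}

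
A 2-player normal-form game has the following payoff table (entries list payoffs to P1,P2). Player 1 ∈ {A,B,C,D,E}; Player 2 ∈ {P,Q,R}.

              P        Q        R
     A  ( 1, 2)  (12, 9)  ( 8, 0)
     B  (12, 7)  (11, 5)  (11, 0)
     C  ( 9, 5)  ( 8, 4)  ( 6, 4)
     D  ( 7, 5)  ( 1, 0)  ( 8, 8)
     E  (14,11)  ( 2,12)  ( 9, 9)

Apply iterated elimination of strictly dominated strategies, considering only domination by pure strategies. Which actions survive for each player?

P1 drop C (B beats it: P:12>9 Q:11>8 R:11>6)
P1 drop D (B beats it: P:12>7 Q:11>1 R:11>8)
P2 drop R (P beats it: A:2>0 B:7>0 E:11>9)
P1→{A,B,E} P2→{P,Q}

IESDS → P1:{A,B,E} P2:{P,Q}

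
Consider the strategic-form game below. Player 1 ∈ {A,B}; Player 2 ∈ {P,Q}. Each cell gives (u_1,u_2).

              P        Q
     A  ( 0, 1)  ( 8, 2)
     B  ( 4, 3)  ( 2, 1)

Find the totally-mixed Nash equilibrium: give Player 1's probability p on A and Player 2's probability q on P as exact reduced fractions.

P1 indiff ⇒ q·0+(1-q)·8 = q·4+(1-q)·2 ⇒ q(-4) = (1-q)(-6) ⇒ q = 3/5
P2 indiff ⇒ p·1+(1-p)·3 = p·2+(1-p)·1 ⇒ p(-1) = (1-p)(-2) ⇒ p = 2/3

p=2/3, q=3/5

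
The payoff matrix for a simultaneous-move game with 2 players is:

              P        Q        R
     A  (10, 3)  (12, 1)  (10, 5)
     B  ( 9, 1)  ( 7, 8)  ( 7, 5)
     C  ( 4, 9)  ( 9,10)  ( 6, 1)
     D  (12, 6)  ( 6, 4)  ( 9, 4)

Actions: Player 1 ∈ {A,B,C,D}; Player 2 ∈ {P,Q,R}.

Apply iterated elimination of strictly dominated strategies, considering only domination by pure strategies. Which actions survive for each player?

P1 drop B (A beats it: P:10>9 Q:12>7 R:10>7)
P1 drop C (A beats it: P:10>4 Q:12>9 R:10>6)
P2 drop Q (P beats it: A:3>1 D:6>4)
P1→{A,D} P2→{P,R}

Remaining: P1:{A,D} P2:{P,R}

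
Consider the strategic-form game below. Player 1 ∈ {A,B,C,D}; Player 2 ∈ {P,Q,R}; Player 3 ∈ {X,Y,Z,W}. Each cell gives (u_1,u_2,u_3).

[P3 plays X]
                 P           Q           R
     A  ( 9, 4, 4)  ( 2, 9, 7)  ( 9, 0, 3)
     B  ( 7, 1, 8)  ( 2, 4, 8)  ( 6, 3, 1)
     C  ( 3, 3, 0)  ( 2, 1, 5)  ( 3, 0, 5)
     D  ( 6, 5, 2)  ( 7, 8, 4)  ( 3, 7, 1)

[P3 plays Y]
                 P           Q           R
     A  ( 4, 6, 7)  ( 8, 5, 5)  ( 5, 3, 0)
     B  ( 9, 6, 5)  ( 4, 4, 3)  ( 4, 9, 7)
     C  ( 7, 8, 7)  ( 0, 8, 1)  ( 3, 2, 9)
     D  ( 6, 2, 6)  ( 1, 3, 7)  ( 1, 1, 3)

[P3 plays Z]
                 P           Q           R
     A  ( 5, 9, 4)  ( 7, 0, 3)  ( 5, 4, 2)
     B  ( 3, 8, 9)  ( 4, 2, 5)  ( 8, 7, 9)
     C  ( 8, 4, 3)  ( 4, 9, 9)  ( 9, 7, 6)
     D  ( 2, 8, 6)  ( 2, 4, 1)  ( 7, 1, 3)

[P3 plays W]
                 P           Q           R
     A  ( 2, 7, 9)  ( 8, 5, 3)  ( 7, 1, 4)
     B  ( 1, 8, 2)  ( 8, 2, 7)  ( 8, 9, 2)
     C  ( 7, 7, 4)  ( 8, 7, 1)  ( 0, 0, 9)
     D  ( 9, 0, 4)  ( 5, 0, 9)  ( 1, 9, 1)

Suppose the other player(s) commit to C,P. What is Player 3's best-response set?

u_3(X vs C,P) = 0
u_3(Y vs C,P) = 7
u_3(Z vs C,P) = 3
u_3(W vs C,P) = 4
max payoff 7 at {Y}

argmax u_3 = {Y}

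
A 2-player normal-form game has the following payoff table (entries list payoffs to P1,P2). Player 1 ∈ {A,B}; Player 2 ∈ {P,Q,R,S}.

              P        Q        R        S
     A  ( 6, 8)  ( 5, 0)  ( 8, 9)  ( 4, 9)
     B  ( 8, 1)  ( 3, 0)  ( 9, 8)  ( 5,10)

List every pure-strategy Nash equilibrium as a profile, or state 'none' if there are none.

Nash profiles: (B,S)

(A,P): not NE [P1→B gives 8>6; P2→S gives 9>8]
(A,Q): not NE [P2→S gives 9>0]
(A,R): not NE [P1→B gives 9>8]
(A,S): not NE [P1→B gives 5>4]
(B,P): not NE [P2→S gives 10>1]
(B,Q): not NE [P1→A gives 5>3; P2→S gives 10>0]
(B,R): not NE [P2→S gives 10>8]
(B,S): NE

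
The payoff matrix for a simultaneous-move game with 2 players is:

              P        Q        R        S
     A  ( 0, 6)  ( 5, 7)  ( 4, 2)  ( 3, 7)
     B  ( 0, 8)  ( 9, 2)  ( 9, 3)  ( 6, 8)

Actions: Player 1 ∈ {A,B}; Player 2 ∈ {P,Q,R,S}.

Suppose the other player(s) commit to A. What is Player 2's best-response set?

P2 best: {Q,S}

u_2(P vs A) = 6
u_2(Q vs A) = 7
u_2(R vs A) = 2
u_2(S vs A) = 7
max payoff 7 at {Q,S}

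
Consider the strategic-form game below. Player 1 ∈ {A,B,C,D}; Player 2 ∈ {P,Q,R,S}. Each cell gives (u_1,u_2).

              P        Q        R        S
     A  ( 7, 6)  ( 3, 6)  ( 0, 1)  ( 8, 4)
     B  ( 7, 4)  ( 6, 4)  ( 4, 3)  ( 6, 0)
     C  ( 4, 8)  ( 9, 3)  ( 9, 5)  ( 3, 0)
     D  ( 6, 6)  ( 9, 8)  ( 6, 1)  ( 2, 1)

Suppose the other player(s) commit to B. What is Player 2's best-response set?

u_2(P vs B) = 4
u_2(Q vs B) = 4
u_2(R vs B) = 3
u_2(S vs B) = 0
max payoff 4 at {P,Q}

argmax u_2 = {P,Q}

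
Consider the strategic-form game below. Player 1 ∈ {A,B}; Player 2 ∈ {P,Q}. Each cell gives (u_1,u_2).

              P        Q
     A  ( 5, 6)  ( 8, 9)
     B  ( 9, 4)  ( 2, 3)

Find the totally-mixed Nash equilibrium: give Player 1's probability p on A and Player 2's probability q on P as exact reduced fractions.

(p,q) = (1/4, 3/5)

P1 indiff ⇒ q·5+(1-q)·8 = q·9+(1-q)·2 ⇒ q(-4) = (1-q)(-6) ⇒ q = 3/5
P2 indiff ⇒ p·6+(1-p)·4 = p·9+(1-p)·3 ⇒ p(-3) = (1-p)(-1) ⇒ p = 1/4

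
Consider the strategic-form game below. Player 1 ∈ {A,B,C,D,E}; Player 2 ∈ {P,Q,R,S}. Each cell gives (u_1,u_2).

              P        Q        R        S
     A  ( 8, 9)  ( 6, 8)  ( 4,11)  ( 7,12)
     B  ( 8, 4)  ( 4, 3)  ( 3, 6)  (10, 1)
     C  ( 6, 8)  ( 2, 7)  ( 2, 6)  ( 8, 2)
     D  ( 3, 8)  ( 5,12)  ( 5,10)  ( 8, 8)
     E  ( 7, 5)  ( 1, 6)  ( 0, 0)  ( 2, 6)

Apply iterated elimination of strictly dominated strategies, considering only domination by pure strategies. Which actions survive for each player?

P1 drop C (B beats it: P:8>6 Q:4>2 R:3>2 S:10>8)
P1 drop E (A beats it: P:8>7 Q:6>1 R:4>0 S:7>2)
P2 drop P (R beats it: A:11>9 B:6>4 D:10>8)
P1→{A,B,D} P2→{Q,R,S}

IESDS → P1:{A,B,D} P2:{Q,R,S}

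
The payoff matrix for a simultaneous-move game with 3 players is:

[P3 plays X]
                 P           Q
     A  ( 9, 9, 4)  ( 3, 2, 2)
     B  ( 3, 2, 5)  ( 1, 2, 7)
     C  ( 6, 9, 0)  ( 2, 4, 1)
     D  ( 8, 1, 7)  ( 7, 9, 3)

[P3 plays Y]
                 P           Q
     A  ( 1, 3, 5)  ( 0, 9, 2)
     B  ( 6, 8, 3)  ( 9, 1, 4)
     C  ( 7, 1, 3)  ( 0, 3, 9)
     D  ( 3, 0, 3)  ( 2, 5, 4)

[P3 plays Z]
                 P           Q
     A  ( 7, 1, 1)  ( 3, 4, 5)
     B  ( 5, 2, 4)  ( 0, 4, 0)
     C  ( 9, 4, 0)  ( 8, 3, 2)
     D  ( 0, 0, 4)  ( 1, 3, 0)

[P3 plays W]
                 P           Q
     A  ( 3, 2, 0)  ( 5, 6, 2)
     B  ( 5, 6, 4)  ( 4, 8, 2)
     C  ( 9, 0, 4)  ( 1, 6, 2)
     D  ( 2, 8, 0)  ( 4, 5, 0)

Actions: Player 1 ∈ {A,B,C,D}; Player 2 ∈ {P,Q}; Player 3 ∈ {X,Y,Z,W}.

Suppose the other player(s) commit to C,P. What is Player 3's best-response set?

u_3(X vs C,P) = 0
u_3(Y vs C,P) = 3
u_3(Z vs C,P) = 0
u_3(W vs C,P) = 4
max payoff 4 at {W}

argmax u_3 = {W}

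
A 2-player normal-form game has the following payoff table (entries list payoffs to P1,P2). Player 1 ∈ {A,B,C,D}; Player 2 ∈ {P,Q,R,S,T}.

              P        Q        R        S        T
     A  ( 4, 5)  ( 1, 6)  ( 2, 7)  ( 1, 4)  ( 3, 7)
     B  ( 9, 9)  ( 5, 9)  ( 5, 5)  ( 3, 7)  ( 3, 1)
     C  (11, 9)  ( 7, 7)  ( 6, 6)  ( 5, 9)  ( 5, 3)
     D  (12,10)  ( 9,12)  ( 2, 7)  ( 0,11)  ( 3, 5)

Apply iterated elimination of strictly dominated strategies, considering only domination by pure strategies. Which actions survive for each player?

P1 drop A (C beats it: P:11>4 Q:7>1 R:6>2 S:5>1 T:5>3)
P1 drop B (C beats it: P:11>9 Q:7>5 R:6>5 S:5>3 T:5>3)
P2 drop R (P beats it: C:9>6 D:10>7)
P2 drop T (P beats it: C:9>3 D:10>5)
P1→{C,D} P2→{P,Q,S}

Remaining: P1:{C,D} P2:{P,Q,S}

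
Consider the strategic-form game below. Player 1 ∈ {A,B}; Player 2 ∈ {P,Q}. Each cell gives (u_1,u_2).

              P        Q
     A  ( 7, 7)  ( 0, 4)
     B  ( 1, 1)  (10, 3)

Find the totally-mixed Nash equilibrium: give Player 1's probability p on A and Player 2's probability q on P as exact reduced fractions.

P1 indiff ⇒ q·7+(1-q)·0 = q·1+(1-q)·10 ⇒ q(6) = (1-q)(10) ⇒ q = 5/8
P2 indiff ⇒ p·7+(1-p)·1 = p·4+(1-p)·3 ⇒ p(3) = (1-p)(2) ⇒ p = 2/5

P1 mixes 2/5 on A; P2 mixes 5/8 on P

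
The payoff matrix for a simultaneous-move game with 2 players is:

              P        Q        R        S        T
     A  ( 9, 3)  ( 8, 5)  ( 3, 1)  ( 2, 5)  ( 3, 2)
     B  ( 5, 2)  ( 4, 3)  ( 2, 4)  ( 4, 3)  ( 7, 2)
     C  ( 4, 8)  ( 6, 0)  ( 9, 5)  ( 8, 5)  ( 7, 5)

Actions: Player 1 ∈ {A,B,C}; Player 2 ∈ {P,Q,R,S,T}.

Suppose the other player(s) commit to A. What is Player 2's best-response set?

u_2(P vs A) = 3
u_2(Q vs A) = 5
u_2(R vs A) = 1
u_2(S vs A) = 5
u_2(T vs A) = 2
max payoff 5 at {Q,S}

BR_2 = {Q,S}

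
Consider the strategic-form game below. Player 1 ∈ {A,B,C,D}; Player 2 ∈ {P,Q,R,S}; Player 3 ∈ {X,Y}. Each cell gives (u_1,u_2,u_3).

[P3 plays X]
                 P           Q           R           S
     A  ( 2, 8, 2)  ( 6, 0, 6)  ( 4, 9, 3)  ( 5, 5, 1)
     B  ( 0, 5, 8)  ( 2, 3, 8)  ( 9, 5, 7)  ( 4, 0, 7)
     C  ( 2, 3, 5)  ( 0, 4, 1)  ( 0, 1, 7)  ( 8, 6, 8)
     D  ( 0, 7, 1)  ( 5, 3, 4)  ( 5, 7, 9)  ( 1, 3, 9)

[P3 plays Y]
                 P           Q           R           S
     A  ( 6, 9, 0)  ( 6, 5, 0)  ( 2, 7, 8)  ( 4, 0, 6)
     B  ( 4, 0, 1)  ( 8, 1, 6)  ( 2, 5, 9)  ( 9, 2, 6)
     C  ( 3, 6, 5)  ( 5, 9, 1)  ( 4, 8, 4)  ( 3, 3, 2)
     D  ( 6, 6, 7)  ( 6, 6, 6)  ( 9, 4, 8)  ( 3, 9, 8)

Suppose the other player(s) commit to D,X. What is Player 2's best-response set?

argmax u_2 = {P,R}

u_2(P vs D,X) = 7
u_2(Q vs D,X) = 3
u_2(R vs D,X) = 7
u_2(S vs D,X) = 3
max payoff 7 at {P,R}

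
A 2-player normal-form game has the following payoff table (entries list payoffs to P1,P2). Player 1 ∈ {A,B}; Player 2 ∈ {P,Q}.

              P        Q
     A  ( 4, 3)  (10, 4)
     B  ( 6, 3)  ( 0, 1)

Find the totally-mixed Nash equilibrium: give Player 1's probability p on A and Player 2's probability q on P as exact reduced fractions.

p=2/3, q=5/6

P1 indiff ⇒ q·4+(1-q)·10 = q·6+(1-q)·0 ⇒ q(-2) = (1-q)(-10) ⇒ q = 5/6
P2 indiff ⇒ p·3+(1-p)·3 = p·4+(1-p)·1 ⇒ p(-1) = (1-p)(-2) ⇒ p = 2/3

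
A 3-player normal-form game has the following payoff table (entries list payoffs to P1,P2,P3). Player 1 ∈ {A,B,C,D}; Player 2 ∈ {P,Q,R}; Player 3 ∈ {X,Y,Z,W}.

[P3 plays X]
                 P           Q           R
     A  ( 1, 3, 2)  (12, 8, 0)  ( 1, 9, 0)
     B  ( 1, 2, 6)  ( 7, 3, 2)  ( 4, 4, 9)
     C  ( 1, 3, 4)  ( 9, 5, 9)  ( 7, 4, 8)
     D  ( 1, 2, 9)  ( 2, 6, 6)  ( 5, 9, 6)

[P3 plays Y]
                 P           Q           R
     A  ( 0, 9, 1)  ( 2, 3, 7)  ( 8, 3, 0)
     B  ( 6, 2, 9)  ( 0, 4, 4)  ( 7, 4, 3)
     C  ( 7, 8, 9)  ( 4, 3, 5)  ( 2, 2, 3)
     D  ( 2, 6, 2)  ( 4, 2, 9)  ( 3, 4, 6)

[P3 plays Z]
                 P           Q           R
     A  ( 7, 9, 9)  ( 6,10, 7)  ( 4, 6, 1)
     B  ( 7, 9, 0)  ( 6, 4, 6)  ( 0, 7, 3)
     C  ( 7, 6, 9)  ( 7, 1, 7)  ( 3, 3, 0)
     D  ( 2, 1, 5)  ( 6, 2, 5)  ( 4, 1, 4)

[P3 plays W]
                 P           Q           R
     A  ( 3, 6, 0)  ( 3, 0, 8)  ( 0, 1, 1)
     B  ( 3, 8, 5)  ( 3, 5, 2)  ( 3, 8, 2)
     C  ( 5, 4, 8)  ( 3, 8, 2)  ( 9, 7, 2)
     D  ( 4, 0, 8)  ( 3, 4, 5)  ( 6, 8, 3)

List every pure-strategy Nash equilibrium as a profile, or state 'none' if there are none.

PSNE = {(C,P,Y), (C,P,Z)}

(A,P,X): not NE [P2→R gives 9>3; P3→Z gives 9>2]
(A,P,Y): not NE [P1→C gives 7>0; P3→Z gives 9>1]
(A,P,Z): not NE [P2→Q gives 10>9]
(A,P,W): not NE [P1→C gives 5>3; P3→Z gives 9>0]
(A,Q,X): not NE [P2→R gives 9>8; P3→W gives 8>0]
(A,Q,Y): not NE [P1→D gives 4>2; P2→P gives 9>3; P3→W gives 8>7]
(A,Q,Z): not NE [P1→C gives 7>6; P3→W gives 8>7]
(A,Q,W): not NE [P2→P gives 6>0]
(A,R,X): not NE [P1→C gives 7>1; P3→W gives 1>0]
(A,R,Y): not NE [P2→P gives 9>3; P3→W gives 1>0]
(A,R,Z): not NE [P2→Q gives 10>6]
(A,R,W): not NE [P1→C gives 9>0; P2→P gives 6>1]
(B,P,X): not NE [P2→R gives 4>2; P3→Y gives 9>6]
(B,P,Y): not NE [P1→C gives 7>6; P2→R gives 4>2]
(B,P,Z): not NE [P3→Y gives 9>0]
(B,P,W): not NE [P1→C gives 5>3; P3→Y gives 9>5]
(B,Q,X): not NE [P1→A gives 12>7; P2→R gives 4>3; P3→Z gives 6>2]
(B,Q,Y): not NE [P1→D gives 4>0; P3→Z gives 6>4]
(B,Q,Z): not NE [P1→C gives 7>6; P2→P gives 9>4]
(B,Q,W): not NE [P2→R gives 8>5; P3→Z gives 6>2]
(B,R,X): not NE [P1→C gives 7>4]
(B,R,Y): not NE [P1→A gives 8>7; P3→X gives 9>3]
(B,R,Z): not NE [P1→D gives 4>0; P2→P gives 9>7; P3→X gives 9>3]
(B,R,W): not NE [P1→C gives 9>3; P3→X gives 9>2]
(C,P,X): not NE [P2→Q gives 5>3; P3→Z gives 9>4]
(C,P,Y): NE
(C,P,Z): NE
(C,P,W): not NE [P2→Q gives 8>4; P3→Z gives 9>8]
(C,Q,X): not NE [P1→A gives 12>9]
(C,Q,Y): not NE [P2→P gives 8>3; P3→X gives 9>5]
(C,Q,Z): not NE [P2→P gives 6>1; P3→X gives 9>7]
(C,Q,W): not NE [P3→X gives 9>2]
(C,R,X): not NE [P2→Q gives 5>4]
(C,R,Y): not NE [P1→A gives 8>2; P2→P gives 8>2; P3→X gives 8>3]
(C,R,Z): not NE [P1→D gives 4>3; P2→P gives 6>3; P3→X gives 8>0]
(C,R,W): not NE [P2→Q gives 8>7; P3→X gives 8>2]
(D,P,X): not NE [P2→R gives 9>2]
(D,P,Y): not NE [P1→C gives 7>2; P3→X gives 9>2]
(D,P,Z): not NE [P1→C gives 7>2; P2→Q gives 2>1; P3→X gives 9>5]
(D,P,W): not NE [P1→C gives 5>4; P2→R gives 8>0; P3→X gives 9>8]
(D,Q,X): not NE [P1→A gives 12>2; P2→R gives 9>6; P3→Y gives 9>6]
(D,Q,Y): not NE [P2→P gives 6>2]
(D,Q,Z): not NE [P1→C gives 7>6; P3→Y gives 9>5]
(D,Q,W): not NE [P2→R gives 8>4; P3→Y gives 9>5]
(D,R,X): not NE [P1→C gives 7>5]
(D,R,Y): not NE [P1→A gives 8>3; P2→P gives 6>4]
(D,R,Z): not NE [P2→Q gives 2>1; P3→Y gives 6>4]
(D,R,W): not NE [P1→C gives 9>6; P3→Y gives 6>3]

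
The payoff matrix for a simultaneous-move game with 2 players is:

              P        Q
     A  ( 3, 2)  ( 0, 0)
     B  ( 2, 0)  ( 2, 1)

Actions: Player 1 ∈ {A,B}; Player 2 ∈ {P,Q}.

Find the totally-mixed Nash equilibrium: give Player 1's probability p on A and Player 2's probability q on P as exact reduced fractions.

(p,q) = (1/3, 2/3)

P1 indiff ⇒ q·3+(1-q)·0 = q·2+(1-q)·2 ⇒ q(1) = (1-q)(2) ⇒ q = 2/3
P2 indiff ⇒ p·2+(1-p)·0 = p·0+(1-p)·1 ⇒ p(2) = (1-p)(1) ⇒ p = 1/3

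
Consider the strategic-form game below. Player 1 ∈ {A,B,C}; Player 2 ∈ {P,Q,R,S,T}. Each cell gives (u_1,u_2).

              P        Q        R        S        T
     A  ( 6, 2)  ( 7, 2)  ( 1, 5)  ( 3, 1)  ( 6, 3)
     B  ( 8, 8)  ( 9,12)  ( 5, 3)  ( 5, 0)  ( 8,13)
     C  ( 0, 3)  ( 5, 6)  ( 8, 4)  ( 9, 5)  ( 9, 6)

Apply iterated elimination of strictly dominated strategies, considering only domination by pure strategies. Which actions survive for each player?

Survivors P1:{B,C} P2:{Q,T}

P1 drop A (B beats it: P:8>6 Q:9>7 R:5>1 S:5>3 T:8>6)
P2 drop P (Q beats it: B:12>8 C:6>3)
P2 drop R (Q beats it: B:12>3 C:6>4)
P2 drop S (Q beats it: B:12>0 C:6>5)
P1→{B,C} P2→{Q,T}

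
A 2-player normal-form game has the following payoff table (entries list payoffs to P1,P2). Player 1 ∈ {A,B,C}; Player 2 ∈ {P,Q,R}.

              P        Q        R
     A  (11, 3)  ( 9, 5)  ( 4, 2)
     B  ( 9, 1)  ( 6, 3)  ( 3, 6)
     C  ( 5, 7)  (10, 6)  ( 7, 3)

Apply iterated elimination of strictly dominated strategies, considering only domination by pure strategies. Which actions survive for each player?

P1 drop B (A beats it: P:11>9 Q:9>6 R:4>3)
P2 drop R (P beats it: A:3>2 C:7>3)
P1→{A,C} P2→{P,Q}

Remaining: P1:{A,C} P2:{P,Q}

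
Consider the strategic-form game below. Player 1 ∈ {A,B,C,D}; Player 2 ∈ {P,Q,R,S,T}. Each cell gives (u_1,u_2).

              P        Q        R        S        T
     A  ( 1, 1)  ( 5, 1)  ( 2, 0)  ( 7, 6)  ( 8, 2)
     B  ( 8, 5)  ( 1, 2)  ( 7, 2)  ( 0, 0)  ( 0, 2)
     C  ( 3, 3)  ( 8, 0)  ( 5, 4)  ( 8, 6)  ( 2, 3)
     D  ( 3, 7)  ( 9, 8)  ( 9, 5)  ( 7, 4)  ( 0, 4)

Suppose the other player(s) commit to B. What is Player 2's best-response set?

u_2(P vs B) = 5
u_2(Q vs B) = 2
u_2(R vs B) = 2
u_2(S vs B) = 0
u_2(T vs B) = 2
max payoff 5 at {P}

P2 best: {P}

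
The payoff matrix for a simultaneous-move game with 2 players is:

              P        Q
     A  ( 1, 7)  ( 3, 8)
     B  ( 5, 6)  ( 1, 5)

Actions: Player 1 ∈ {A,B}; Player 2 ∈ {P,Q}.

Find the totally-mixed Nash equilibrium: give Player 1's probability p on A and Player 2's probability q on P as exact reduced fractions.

p=1/2, q=1/3

P1 indiff ⇒ q·1+(1-q)·3 = q·5+(1-q)·1 ⇒ q(-4) = (1-q)(-2) ⇒ q = 1/3
P2 indiff ⇒ p·7+(1-p)·6 = p·8+(1-p)·5 ⇒ p(-1) = (1-p)(-1) ⇒ p = 1/2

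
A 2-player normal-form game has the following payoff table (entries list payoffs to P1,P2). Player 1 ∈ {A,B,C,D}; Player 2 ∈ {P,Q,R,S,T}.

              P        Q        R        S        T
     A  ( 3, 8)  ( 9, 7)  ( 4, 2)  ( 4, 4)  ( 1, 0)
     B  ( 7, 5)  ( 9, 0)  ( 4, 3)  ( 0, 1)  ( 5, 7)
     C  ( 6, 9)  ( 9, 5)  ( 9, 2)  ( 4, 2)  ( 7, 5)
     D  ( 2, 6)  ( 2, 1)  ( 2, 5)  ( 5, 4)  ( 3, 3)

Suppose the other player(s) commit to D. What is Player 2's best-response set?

BR_2 = {P}

u_2(P vs D) = 6
u_2(Q vs D) = 1
u_2(R vs D) = 5
u_2(S vs D) = 4
u_2(T vs D) = 3
max payoff 6 at {P}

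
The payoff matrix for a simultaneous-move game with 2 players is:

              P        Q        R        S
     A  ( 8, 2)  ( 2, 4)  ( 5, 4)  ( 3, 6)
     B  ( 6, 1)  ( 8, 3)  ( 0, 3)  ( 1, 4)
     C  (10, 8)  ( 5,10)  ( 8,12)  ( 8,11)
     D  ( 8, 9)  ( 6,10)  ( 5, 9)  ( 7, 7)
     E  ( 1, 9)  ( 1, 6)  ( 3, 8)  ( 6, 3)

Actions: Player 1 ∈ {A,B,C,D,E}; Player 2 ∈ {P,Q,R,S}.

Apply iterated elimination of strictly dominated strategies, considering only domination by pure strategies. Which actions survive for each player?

Remaining: P1:{B,C,D} P2:{Q,R,S}

P1 drop A (C beats it: P:10>8 Q:5>2 R:8>5 S:8>3)
P1 drop E (C beats it: P:10>1 Q:5>1 R:8>3 S:8>6)
P2 drop P (Q beats it: B:3>1 C:10>8 D:10>9)
P1→{B,C,D} P2→{Q,R,S}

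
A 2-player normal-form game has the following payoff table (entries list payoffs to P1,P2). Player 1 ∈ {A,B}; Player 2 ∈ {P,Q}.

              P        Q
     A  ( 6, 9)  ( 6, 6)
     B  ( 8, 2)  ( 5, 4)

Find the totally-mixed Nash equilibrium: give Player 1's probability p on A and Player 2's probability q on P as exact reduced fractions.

P1 indiff ⇒ q·6+(1-q)·6 = q·8+(1-q)·5 ⇒ q(-2) = (1-q)(-1) ⇒ q = 1/3
P2 indiff ⇒ p·9+(1-p)·2 = p·6+(1-p)·4 ⇒ p(3) = (1-p)(2) ⇒ p = 2/5

P1 mixes 2/5 on A; P2 mixes 1/3 on P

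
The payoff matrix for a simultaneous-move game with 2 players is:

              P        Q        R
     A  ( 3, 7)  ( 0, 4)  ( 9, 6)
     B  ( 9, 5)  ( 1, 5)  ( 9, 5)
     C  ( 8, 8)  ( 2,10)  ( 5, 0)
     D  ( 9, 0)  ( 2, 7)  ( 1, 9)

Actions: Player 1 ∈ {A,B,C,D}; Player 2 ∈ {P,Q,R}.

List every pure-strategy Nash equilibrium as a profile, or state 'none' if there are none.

(A,P): not NE [P1→D gives 9>3]
(A,Q): not NE [P1→D gives 2>0; P2→P gives 7>4]
(A,R): not NE [P2→P gives 7>6]
(B,P): NE
(B,Q): not NE [P1→D gives 2>1]
(B,R): NE
(C,P): not NE [P1→D gives 9>8; P2→Q gives 10>8]
(C,Q): NE
(C,R): not NE [P1→B gives 9>5; P2→Q gives 10>0]
(D,P): not NE [P2→R gives 9>0]
(D,Q): not NE [P2→R gives 9>7]
(D,R): not NE [P1→B gives 9>1]

PSNE = {(B,P), (B,R), (C,Q)}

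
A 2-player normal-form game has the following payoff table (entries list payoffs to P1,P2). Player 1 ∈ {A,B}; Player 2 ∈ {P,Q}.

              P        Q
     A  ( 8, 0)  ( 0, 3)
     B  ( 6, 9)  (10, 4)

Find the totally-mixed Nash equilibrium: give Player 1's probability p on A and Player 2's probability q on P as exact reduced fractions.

P1 indiff ⇒ q·8+(1-q)·0 = q·6+(1-q)·10 ⇒ q(2) = (1-q)(10) ⇒ q = 5/6
P2 indiff ⇒ p·0+(1-p)·9 = p·3+(1-p)·4 ⇒ p(-3) = (1-p)(-5) ⇒ p = 5/8

(p,q) = (5/8, 5/6)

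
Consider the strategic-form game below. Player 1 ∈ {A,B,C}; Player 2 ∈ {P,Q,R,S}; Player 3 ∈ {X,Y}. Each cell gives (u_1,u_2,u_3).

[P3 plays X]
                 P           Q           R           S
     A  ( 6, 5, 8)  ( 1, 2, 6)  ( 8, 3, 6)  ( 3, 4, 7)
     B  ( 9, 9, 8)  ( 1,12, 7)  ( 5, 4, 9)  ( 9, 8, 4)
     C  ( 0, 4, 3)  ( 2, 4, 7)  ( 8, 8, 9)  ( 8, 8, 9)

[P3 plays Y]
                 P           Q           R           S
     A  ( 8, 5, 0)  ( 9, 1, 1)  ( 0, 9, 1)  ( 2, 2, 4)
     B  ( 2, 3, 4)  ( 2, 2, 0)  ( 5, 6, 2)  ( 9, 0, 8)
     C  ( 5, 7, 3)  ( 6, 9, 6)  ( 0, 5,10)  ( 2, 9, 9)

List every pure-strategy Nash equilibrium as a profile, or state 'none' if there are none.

Equilibria: none

(A,P,X): not NE [P1→B gives 9>6]
(A,P,Y): not NE [P2→R gives 9>5; P3→X gives 8>0]
(A,Q,X): not NE [P1→C gives 2>1; P2→P gives 5>2]
(A,Q,Y): not NE [P2→R gives 9>1; P3→X gives 6>1]
(A,R,X): not NE [P2→P gives 5>3]
(A,R,Y): not NE [P1→B gives 5>0; P3→X gives 6>1]
(A,S,X): not NE [P1→B gives 9>3; P2→P gives 5>4]
(A,S,Y): not NE [P1→B gives 9>2; P2→R gives 9>2; P3→X gives 7>4]
(B,P,X): not NE [P2→Q gives 12>9]
(B,P,Y): not NE [P1→A gives 8>2; P2→R gives 6>3; P3→X gives 8>4]
(B,Q,X): not NE [P1→C gives 2>1]
(B,Q,Y): not NE [P1→A gives 9>2; P2→R gives 6>2; P3→X gives 7>0]
(B,R,X): not NE [P1→C gives 8>5; P2→Q gives 12>4]
(B,R,Y): not NE [P3→X gives 9>2]
(B,S,X): not NE [P2→Q gives 12>8; P3→Y gives 8>4]
(B,S,Y): not NE [P2→R gives 6>0]
(C,P,X): not NE [P1→B gives 9>0; P2→S gives 8>4]
(C,P,Y): not NE [P1→A gives 8>5; P2→S gives 9>7]
(C,Q,X): not NE [P2→S gives 8>4]
(C,Q,Y): not NE [P1→A gives 9>6; P3→X gives 7>6]
(C,R,X): not NE [P3→Y gives 10>9]
(C,R,Y): not NE [P1→B gives 5>0; P2→S gives 9>5]
(C,S,X): not NE [P1→B gives 9>8]
(C,S,Y): not NE [P1→B gives 9>2]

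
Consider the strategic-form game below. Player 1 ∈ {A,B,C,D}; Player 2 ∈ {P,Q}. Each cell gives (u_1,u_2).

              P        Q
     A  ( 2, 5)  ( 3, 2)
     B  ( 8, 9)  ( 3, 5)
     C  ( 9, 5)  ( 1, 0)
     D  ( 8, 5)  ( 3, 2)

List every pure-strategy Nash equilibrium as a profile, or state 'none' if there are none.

Nash profiles: (C,P)

(A,P): not NE [P1→C gives 9>2]
(A,Q): not NE [P2→P gives 5>2]
(B,P): not NE [P1→C gives 9>8]
(B,Q): not NE [P2→P gives 9>5]
(C,P): NE
(C,Q): not NE [P1→D gives 3>1; P2→P gives 5>0]
(D,P): not NE [P1→C gives 9>8]
(D,Q): not NE [P2→P gives 5>2]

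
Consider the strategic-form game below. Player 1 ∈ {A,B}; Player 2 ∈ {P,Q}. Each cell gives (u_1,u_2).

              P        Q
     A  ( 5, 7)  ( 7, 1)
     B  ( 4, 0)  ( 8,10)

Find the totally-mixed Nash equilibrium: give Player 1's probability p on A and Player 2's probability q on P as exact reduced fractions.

P1 indiff ⇒ q·5+(1-q)·7 = q·4+(1-q)·8 ⇒ q(1) = (1-q)(1) ⇒ q = 1/2
P2 indiff ⇒ p·7+(1-p)·0 = p·1+(1-p)·10 ⇒ p(6) = (1-p)(10) ⇒ p = 5/8

p=5/8, q=1/2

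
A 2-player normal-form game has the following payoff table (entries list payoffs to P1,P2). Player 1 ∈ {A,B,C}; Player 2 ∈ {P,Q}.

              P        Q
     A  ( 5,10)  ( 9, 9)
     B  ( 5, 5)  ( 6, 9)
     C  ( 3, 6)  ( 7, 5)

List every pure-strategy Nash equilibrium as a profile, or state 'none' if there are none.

(A,P): NE
(A,Q): not NE [P2→P gives 10>9]
(B,P): not NE [P2→Q gives 9>5]
(B,Q): not NE [P1→A gives 9>6]
(C,P): not NE [P1→B gives 5>3]
(C,Q): not NE [P1→A gives 9>7; P2→P gives 6>5]

Nash profiles: (A,P)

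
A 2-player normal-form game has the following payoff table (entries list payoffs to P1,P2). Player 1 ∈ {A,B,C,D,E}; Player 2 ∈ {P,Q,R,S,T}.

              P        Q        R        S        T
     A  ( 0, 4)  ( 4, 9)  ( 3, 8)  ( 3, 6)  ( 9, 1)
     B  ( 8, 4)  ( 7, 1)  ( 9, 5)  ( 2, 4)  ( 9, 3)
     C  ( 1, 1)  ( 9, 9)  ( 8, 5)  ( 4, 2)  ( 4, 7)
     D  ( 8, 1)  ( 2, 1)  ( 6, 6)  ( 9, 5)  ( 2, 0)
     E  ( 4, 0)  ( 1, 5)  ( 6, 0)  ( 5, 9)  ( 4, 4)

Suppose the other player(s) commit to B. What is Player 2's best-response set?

argmax u_2 = {R}

u_2(P vs B) = 4
u_2(Q vs B) = 1
u_2(R vs B) = 5
u_2(S vs B) = 4
u_2(T vs B) = 3
max payoff 5 at {R}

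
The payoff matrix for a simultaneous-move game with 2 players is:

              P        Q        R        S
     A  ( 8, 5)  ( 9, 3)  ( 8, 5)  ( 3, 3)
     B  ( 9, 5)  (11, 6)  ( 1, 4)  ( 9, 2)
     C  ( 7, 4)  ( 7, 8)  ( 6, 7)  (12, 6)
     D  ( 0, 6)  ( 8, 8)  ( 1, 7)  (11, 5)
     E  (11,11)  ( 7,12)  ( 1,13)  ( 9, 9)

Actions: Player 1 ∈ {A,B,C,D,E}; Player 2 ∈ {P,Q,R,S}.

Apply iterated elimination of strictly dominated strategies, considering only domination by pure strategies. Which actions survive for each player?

P2 drop S (R beats it: A:5>3 B:4>2 C:7>6 D:7>5 E:13>9)
P1 drop C (A beats it: P:8>7 Q:9>7 R:8>6)
P1 drop D (A beats it: P:8>0 Q:9>8 R:8>1)
P1→{A,B,E} P2→{P,Q,R}

Survivors P1:{A,B,E} P2:{P,Q,R}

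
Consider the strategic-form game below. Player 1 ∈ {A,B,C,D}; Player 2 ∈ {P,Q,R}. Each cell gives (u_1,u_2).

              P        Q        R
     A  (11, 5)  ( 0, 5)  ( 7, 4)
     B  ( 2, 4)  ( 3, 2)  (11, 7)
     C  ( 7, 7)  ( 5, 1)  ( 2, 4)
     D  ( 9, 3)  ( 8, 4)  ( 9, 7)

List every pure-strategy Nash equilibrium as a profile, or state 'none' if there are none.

(A,P): NE
(A,Q): not NE [P1→D gives 8>0]
(A,R): not NE [P1→B gives 11>7; P2→Q gives 5>4]
(B,P): not NE [P1→A gives 11>2; P2→R gives 7>4]
(B,Q): not NE [P1→D gives 8>3; P2→R gives 7>2]
(B,R): NE
(C,P): not NE [P1→A gives 11>7]
(C,Q): not NE [P1→D gives 8>5; P2→P gives 7>1]
(C,R): not NE [P1→B gives 11>2; P2→P gives 7>4]
(D,P): not NE [P1→A gives 11>9; P2→R gives 7>3]
(D,Q): not NE [P2→R gives 7>4]
(D,R): not NE [P1→B gives 11>9]

NE set: (A,P), (B,R)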